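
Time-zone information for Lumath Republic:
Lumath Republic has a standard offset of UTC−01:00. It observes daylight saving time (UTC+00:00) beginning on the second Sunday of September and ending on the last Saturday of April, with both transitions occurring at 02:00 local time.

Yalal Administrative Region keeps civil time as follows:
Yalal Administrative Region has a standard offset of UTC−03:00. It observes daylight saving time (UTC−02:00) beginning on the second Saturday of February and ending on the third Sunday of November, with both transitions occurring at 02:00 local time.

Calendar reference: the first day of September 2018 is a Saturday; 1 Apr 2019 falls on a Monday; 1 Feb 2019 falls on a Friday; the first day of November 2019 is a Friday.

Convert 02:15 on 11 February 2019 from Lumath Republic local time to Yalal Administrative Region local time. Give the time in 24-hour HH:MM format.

1 September 2018 is a Saturday, so the first Sunday is September 2 and the second is September 9.
1 April 2019 is a Monday, so Saturdays fall on 6, 13, 20, 27; the last is April 27.
Daylight saving runs 9 September 2018 – 27 April 2019; 11 February 2019 is inside that window, so Lumath Republic is at UTC+00:00.
02:15 Lumath Republic − 0h = 02:15 UTC.
1 February 2019 is a Friday, so the first Saturday is February 2 and the second is February 9.
1 November 2019 is a Friday, so the first Sunday is November 3 and the third is November 17.
At the standard offset (UTC−03:00), 02:15 UTC − 3h = 23:15 Yalal Administrative Region standard time (rolling into the previous day, 10 February 2019).
The standard-time date in Yalal Administrative Region, 10 February 2019, lies within the daylight-saving period (9 February – 17 November), so Yalal Administrative Region is on daylight time, UTC−02:00.
02:15 UTC − 2h = 00:15 Yalal Administrative Region.

00:15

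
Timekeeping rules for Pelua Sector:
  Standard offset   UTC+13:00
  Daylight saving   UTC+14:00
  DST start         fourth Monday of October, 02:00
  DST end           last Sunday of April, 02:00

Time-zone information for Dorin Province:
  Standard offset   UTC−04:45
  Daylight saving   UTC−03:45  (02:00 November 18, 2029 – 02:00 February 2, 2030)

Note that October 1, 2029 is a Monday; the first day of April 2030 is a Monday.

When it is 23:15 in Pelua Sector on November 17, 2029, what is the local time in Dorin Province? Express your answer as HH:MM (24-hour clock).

04:30

1 October 2029 is a Monday, so the first Monday is October 1 and the fourth is October 22.
1 April 2030 is a Monday, so Sundays fall on 7, 14, 21, 28; the last is April 28.
Daylight saving runs 22 October 2029 – 28 April 2030; November 17, 2029 is inside that window, so Pelua Sector is at UTC+14:00.
23:15 Pelua Sector − 14h = 09:15 UTC.
At the standard offset (UTC−04:45), 09:15 UTC − 4h45m = 04:30 Dorin Province standard time.
The standard-time date in Dorin Province, November 17, 2029, is outside the daylight-saving period (18 November 2029 – 2 February 2030), so Dorin Province is on standard time, UTC−04:45.
09:15 UTC − 4h45m = 04:30 Dorin Province.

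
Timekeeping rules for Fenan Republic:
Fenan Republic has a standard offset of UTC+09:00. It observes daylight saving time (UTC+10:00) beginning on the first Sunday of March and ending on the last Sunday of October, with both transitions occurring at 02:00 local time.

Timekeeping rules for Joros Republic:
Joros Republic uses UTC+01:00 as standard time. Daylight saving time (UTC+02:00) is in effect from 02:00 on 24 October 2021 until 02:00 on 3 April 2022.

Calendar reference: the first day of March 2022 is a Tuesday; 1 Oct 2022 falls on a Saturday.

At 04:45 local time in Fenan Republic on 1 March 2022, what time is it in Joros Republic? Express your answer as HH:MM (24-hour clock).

1 March 2022 is a Tuesday, so the first Sunday is March 6.
1 October 2022 is a Saturday, so Sundays fall on 2, 9, 16, 23, 30; the last is October 30.
1 March 2022 does not fall between 6 March and 30 October, so daylight saving is not in effect and Fenan Republic is at UTC+09:00.
04:45 Fenan Republic − 9h = 19:45 UTC (rolling into the previous day, 28 February 2022).
At the standard offset (UTC+01:00), 19:45 UTC + 1h = 20:45 Joros Republic standard time.
The standard-time date in Joros Republic, 28 February 2022, falls between 24 October 2021 and 3 April 2022, so daylight saving is in effect and Joros Republic is at UTC+02:00.
19:45 UTC + 2h = 21:45 Joros Republic.

21:45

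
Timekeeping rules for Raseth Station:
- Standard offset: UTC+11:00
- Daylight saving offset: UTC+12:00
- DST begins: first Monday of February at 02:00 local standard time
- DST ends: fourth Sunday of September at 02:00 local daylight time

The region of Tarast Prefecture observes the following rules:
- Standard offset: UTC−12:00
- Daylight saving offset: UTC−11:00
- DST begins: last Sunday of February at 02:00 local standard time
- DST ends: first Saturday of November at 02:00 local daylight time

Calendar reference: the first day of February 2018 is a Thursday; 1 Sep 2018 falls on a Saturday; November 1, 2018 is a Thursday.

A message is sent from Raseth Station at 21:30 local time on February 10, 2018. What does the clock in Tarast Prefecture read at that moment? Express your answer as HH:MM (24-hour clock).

21:30

1 February 2018 is a Thursday, so the first Monday is February 5.
1 September 2018 is a Saturday, so the first Sunday is September 2 and the fourth is September 23.
Daylight saving runs 5 February – 23 September; February 10, 2018 is inside that window, so Raseth Station is at UTC+12:00.
21:30 Raseth Station − 12h = 09:30 UTC.
1 February 2018 is a Thursday, so Sundays fall on 4, 11, 18, 25; the last is February 25.
1 November 2018 is a Thursday, so the first Saturday is November 3.
At the standard offset (UTC−12:00), 09:30 UTC − 12h = 21:30 Tarast Prefecture standard time (rolling into the previous day, 9 February 2018).
The standard-time date in Tarast Prefecture, February 9, 2018, is outside the daylight-saving period (25 February – 3 November), so Tarast Prefecture is on standard time, UTC−12:00.
09:30 UTC − 12h = 21:30 Tarast Prefecture (rolling into the previous day, 9 February 2018).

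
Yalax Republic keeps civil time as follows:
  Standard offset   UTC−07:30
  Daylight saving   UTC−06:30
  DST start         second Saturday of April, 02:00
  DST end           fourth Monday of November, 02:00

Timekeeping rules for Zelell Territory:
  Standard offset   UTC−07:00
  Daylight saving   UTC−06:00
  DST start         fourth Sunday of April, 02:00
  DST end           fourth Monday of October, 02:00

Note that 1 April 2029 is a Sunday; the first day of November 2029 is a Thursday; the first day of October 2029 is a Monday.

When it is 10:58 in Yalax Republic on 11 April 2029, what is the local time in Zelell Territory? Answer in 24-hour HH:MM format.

11:28

1 April 2029 is a Sunday, so the first Saturday is April 7 and the second is April 14.
1 November 2029 is a Thursday, so the first Monday is November 5 and the fourth is November 26.
11 April 2029 does not fall between 14 April and 26 November, so daylight saving is not in effect and Yalax Republic is at UTC−07:30.
10:58 Yalax Republic + 7h30m = 18:28 UTC.
1 April 2029 is a Sunday, so the first Sunday is April 1 and the fourth is April 22.
1 October 2029 is a Monday, so the first Monday is October 1 and the fourth is October 22.
At the standard offset (UTC−07:00), 18:28 UTC − 7h = 11:28 Zelell Territory standard time.
Daylight saving runs 22 April – 22 October; the standard-time date in Zelell Territory, 11 April 2029, is outside that window, so Zelell Territory is on standard time at UTC−07:00.
18:28 UTC − 7h = 11:28 Zelell Territory.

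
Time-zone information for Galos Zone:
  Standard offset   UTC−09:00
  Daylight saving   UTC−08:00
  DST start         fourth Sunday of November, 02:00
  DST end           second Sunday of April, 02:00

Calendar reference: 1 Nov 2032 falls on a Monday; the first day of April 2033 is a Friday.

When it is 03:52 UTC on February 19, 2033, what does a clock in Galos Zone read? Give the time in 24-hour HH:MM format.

19:52

1 November 2032 is a Monday, so the first Sunday is November 7 and the fourth is November 28.
1 April 2033 is a Friday, so the first Sunday is April 3 and the second is April 10.
At the standard offset (UTC−09:00), 03:52 UTC − 9h = 18:52 Galos Zone standard time (rolling into the previous day, 18 February 2033).
Daylight saving runs 28 November 2032 – 10 April 2033; the standard-time date in Galos Zone, February 18, 2033, is inside that window, so Galos Zone is at UTC−08:00.
03:52 UTC − 8h = 19:52 local (rolling into the previous day, 18 February 2033).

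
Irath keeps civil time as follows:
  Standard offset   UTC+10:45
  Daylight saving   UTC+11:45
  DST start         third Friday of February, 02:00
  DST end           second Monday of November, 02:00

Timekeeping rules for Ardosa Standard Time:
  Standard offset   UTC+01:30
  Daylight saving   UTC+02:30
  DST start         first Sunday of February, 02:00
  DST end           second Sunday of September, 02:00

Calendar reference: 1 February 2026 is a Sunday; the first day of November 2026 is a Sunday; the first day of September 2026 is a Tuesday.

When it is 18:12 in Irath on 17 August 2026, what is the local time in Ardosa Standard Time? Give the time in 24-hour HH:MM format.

08:57

1 February 2026 is a Sunday, so the first Friday is February 6 and the third is February 20.
1 November 2026 is a Sunday, so the first Monday is November 2 and the second is November 9.
Daylight saving runs 20 February – 9 November; 17 August 2026 is inside that window, so Irath is at UTC+11:45.
18:12 Irath − 11h45m = 06:27 UTC.
1 February 2026 is a Sunday, so the first Sunday is February 1.
1 September 2026 is a Tuesday, so the first Sunday is September 6 and the second is September 13.
At the standard offset (UTC+01:30), 06:27 UTC + 1h30m = 07:57 Ardosa Standard Time standard time.
Daylight saving runs 1 February – 13 September; the standard-time date in Ardosa Standard Time, 17 August 2026, is inside that window, so Ardosa Standard Time is at UTC+02:30.
06:27 UTC + 2h30m = 08:57 Ardosa Standard Time.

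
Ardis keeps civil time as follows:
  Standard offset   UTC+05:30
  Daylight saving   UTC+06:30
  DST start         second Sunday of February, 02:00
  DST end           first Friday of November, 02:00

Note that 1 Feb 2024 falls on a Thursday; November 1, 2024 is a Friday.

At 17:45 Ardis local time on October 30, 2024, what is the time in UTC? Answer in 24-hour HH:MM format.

11:15

1 February 2024 is a Thursday, so the first Sunday is February 4 and the second is February 11.
1 November 2024 is a Friday, so the first Friday is November 1.
Daylight saving runs 11 February – 1 November; October 30, 2024 is inside that window, so Ardis is at UTC+06:30.
17:45 local − 6h30m = 11:15 UTC.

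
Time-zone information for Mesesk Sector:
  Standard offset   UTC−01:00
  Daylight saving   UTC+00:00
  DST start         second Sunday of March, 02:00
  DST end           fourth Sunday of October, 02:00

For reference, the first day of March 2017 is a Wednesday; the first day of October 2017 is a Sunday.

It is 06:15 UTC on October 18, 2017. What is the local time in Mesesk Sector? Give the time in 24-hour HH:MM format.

06:15

1 March 2017 is a Wednesday, so the first Sunday is March 5 and the second is March 12.
1 October 2017 is a Sunday, so the first Sunday is October 1 and the fourth is October 22.
At the standard offset (UTC−01:00), 06:15 UTC − 1h = 05:15 Mesesk Sector standard time.
The standard-time date in Mesesk Sector, October 18, 2017, falls between 12 March and 22 October, so daylight saving is in effect and Mesesk Sector is at UTC+00:00.
06:15 UTC + 0h = 06:15 local.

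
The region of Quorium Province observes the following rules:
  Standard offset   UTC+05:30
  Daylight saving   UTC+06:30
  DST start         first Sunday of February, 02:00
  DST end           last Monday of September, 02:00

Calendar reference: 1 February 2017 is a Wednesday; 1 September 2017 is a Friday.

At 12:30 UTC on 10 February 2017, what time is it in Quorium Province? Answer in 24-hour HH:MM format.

1 February 2017 is a Wednesday, so the first Sunday is February 5.
1 September 2017 is a Friday, so Mondays fall on 4, 11, 18, 25; the last is September 25.
At the standard offset (UTC+05:30), 12:30 UTC + 5h30m = 18:00 Quorium Province standard time.
Daylight saving runs 5 February – 25 September; the standard-time date in Quorium Province, 10 February 2017, is inside that window, so Quorium Province is at UTC+06:30.
12:30 UTC + 6h30m = 19:00 local.

19:00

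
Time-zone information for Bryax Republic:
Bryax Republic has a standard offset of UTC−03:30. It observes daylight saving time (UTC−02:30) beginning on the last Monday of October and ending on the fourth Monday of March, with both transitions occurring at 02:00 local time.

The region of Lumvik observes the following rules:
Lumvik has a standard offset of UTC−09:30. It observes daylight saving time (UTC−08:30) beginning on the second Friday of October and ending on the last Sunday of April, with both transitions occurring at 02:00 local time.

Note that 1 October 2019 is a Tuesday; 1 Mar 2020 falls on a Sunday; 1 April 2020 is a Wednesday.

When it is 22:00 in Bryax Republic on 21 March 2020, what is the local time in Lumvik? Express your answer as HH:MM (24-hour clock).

1 October 2019 is a Tuesday, so Mondays fall on 7, 14, 21, 28; the last is October 28.
1 March 2020 is a Sunday, so the first Monday is March 2 and the fourth is March 23.
21 March 2020 lies within the daylight-saving period (28 October 2019 – 23 March 2020), so Bryax Republic is on daylight time, UTC−02:30.
22:00 Bryax Republic + 2h30m = 00:30 UTC (rolling into the next day, 22 March 2020).
1 October 2019 is a Tuesday, so the first Friday is October 4 and the second is October 11.
1 April 2020 is a Wednesday, so Sundays fall on 5, 12, 19, 26; the last is April 26.
At the standard offset (UTC−09:30), 00:30 UTC − 9h30m = 15:00 Lumvik standard time (rolling into the previous day, 21 March 2020).
Daylight saving runs 11 October 2019 – 26 April 2020; the standard-time date in Lumvik, 21 March 2020, is inside that window, so Lumvik is at UTC−08:30.
00:30 UTC − 8h30m = 16:00 Lumvik (rolling into the previous day, 21 March 2020).

16:00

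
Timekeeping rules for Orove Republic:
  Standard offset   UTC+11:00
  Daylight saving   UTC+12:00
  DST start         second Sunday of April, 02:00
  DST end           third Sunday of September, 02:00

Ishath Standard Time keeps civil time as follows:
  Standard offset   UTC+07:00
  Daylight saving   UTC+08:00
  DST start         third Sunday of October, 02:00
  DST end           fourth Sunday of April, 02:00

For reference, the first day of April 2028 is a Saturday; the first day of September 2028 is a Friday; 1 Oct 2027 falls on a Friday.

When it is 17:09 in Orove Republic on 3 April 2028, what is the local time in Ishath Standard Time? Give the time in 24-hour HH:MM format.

1 April 2028 is a Saturday, so the first Sunday is April 2 and the second is April 9.
1 September 2028 is a Friday, so the first Sunday is September 3 and the third is September 17.
3 April 2028 does not fall between 9 April and 17 September, so daylight saving is not in effect and Orove Republic is at UTC+11:00.
17:09 Orove Republic − 11h = 06:09 UTC.
1 October 2027 is a Friday, so the first Sunday is October 3 and the third is October 17.
1 April 2028 is a Saturday, so the first Sunday is April 2 and the fourth is April 23.
At the standard offset (UTC+07:00), 06:09 UTC + 7h = 13:09 Ishath Standard Time standard time.
The standard-time date in Ishath Standard Time, 3 April 2028, lies within the daylight-saving period (17 October 2027 – 23 April 2028), so Ishath Standard Time is on daylight time, UTC+08:00.
06:09 UTC + 8h = 14:09 Ishath Standard Time.

14:09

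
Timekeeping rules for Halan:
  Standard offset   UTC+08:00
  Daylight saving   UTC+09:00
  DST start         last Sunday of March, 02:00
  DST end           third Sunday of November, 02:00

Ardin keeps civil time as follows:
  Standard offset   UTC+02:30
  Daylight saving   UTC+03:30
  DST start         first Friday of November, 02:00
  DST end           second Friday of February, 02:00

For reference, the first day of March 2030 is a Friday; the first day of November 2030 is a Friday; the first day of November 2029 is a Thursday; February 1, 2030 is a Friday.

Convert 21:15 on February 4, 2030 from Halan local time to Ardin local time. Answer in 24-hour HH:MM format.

16:45

1 March 2030 is a Friday, so Sundays fall on 3, 10, 17, 24, 31; the last is March 31.
1 November 2030 is a Friday, so the first Sunday is November 3 and the third is November 17.
February 4, 2030 does not fall between 31 March and 17 November, so daylight saving is not in effect and Halan is at UTC+08:00.
21:15 Halan − 8h = 13:15 UTC.
1 November 2029 is a Thursday, so the first Friday is November 2.
1 February 2030 is a Friday, so the first Friday is February 1 and the second is February 8.
At the standard offset (UTC+02:30), 13:15 UTC + 2h30m = 15:45 Ardin standard time.
Daylight saving runs 2 November 2029 – 8 February 2030; the standard-time date in Ardin, February 4, 2030, is inside that window, so Ardin is at UTC+03:30.
13:15 UTC + 3h30m = 16:45 Ardin.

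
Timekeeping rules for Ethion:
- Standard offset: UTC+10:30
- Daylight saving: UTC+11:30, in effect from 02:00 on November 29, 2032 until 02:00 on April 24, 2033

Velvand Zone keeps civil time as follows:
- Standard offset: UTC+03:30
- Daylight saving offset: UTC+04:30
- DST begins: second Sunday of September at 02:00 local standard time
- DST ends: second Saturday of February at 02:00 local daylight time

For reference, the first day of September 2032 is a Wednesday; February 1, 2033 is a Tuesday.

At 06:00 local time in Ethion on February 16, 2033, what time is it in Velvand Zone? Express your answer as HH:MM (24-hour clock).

22:00

February 16, 2033 falls between 29 November 2032 and 24 April 2033, so daylight saving is in effect and Ethion is at UTC+11:30.
06:00 Ethion − 11h30m = 18:30 UTC (rolling into the previous day, 15 February 2033).
1 September 2032 is a Wednesday, so the first Sunday is September 5 and the second is September 12.
1 February 2033 is a Tuesday, so the first Saturday is February 5 and the second is February 12.
At the standard offset (UTC+03:30), 18:30 UTC + 3h30m = 22:00 Velvand Zone standard time.
Daylight saving runs 12 September 2032 – 12 February 2033; the standard-time date in Velvand Zone, February 15, 2033, is outside that window, so Velvand Zone is on standard time at UTC+03:30.
18:30 UTC + 3h30m = 22:00 Velvand Zone.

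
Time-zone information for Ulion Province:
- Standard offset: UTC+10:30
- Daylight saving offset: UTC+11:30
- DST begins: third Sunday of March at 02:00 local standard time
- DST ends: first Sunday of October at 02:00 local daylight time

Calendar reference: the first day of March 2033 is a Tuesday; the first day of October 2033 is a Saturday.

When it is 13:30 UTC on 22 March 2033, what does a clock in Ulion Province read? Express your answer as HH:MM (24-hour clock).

01:00

1 March 2033 is a Tuesday, so the first Sunday is March 6 and the third is March 20.
1 October 2033 is a Saturday, so the first Sunday is October 2.
At the standard offset (UTC+10:30), 13:30 UTC + 10h30m = 00:00 Ulion Province standard time (rolling into the next day, 23 March 2033).
Daylight saving runs 20 March – 2 October; the standard-time date in Ulion Province, 23 March 2033, is inside that window, so Ulion Province is at UTC+11:30.
13:30 UTC + 11h30m = 01:00 local (rolling into the next day, 23 March 2033).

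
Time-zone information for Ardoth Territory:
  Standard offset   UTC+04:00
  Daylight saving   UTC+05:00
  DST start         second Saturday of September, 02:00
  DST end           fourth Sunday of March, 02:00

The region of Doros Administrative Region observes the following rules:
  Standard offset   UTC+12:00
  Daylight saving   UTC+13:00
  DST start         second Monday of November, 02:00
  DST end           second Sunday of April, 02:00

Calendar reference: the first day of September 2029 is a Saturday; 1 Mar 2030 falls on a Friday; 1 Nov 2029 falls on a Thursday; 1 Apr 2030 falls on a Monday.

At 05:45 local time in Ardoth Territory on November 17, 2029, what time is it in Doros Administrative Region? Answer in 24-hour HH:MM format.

13:45

1 September 2029 is a Saturday, so the first Saturday is September 1 and the second is September 8.
1 March 2030 is a Friday, so the first Sunday is March 3 and the fourth is March 24.
Daylight saving runs 8 September 2029 – 24 March 2030; November 17, 2029 is inside that window, so Ardoth Territory is at UTC+05:00.
05:45 Ardoth Territory − 5h = 00:45 UTC.
1 November 2029 is a Thursday, so the first Monday is November 5 and the second is November 12.
1 April 2030 is a Monday, so the first Sunday is April 7 and the second is April 14.
At the standard offset (UTC+12:00), 00:45 UTC + 12h = 12:45 Doros Administrative Region standard time.
Daylight saving runs 12 November 2029 – 14 April 2030; the standard-time date in Doros Administrative Region, November 17, 2029, is inside that window, so Doros Administrative Region is at UTC+13:00.
00:45 UTC + 13h = 13:45 Doros Administrative Region.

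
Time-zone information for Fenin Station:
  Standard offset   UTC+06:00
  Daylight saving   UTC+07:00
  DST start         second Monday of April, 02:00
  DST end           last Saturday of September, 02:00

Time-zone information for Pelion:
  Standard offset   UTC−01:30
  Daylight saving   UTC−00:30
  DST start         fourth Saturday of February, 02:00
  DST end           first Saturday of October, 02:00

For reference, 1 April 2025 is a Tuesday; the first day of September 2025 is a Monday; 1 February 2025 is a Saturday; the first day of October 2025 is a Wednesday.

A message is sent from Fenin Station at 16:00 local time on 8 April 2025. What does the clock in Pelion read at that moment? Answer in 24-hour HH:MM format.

09:30

1 April 2025 is a Tuesday, so the first Monday is April 7 and the second is April 14.
1 September 2025 is a Monday, so Saturdays fall on 6, 13, 20, 27; the last is September 27.
8 April 2025 does not fall between 14 April and 27 September, so daylight saving is not in effect and Fenin Station is at UTC+06:00.
16:00 Fenin Station − 6h = 10:00 UTC.
1 February 2025 is a Saturday, so the first Saturday is February 1 and the fourth is February 22.
1 October 2025 is a Wednesday, so the first Saturday is October 4.
At the standard offset (UTC−01:30), 10:00 UTC − 1h30m = 08:30 Pelion standard time.
Daylight saving runs 22 February – 4 October; the standard-time date in Pelion, 8 April 2025, is inside that window, so Pelion is at UTC−00:30.
10:00 UTC − 0h30m = 09:30 Pelion.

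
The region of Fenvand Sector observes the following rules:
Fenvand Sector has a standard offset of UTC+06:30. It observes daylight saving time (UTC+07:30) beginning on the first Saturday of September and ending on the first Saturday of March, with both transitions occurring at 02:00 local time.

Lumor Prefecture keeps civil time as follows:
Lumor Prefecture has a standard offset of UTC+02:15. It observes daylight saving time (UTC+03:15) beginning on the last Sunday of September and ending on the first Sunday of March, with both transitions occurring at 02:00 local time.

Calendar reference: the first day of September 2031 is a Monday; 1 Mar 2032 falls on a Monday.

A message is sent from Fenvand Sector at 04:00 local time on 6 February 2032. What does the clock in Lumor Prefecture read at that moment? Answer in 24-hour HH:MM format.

1 September 2031 is a Monday, so the first Saturday is September 6.
1 March 2032 is a Monday, so the first Saturday is March 6.
Daylight saving runs 6 September 2031 – 6 March 2032; 6 February 2032 is inside that window, so Fenvand Sector is at UTC+07:30.
04:00 Fenvand Sector − 7h30m = 20:30 UTC (rolling into the previous day, 5 February 2032).
1 September 2031 is a Monday, so Sundays fall on 7, 14, 21, 28; the last is September 28.
1 March 2032 is a Monday, so the first Sunday is March 7.
At the standard offset (UTC+02:15), 20:30 UTC + 2h15m = 22:45 Lumor Prefecture standard time.
Daylight saving runs 28 September 2031 – 7 March 2032; the standard-time date in Lumor Prefecture, 5 February 2032, is inside that window, so Lumor Prefecture is at UTC+03:15.
20:30 UTC + 3h15m = 23:45 Lumor Prefecture.

23:45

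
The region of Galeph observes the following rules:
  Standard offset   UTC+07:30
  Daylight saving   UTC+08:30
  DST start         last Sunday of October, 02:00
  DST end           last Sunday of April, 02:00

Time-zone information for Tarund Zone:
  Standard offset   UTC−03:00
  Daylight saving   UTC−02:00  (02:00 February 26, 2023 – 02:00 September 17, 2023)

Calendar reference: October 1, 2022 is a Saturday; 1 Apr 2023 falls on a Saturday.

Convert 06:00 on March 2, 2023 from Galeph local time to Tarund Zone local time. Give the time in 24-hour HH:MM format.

1 October 2022 is a Saturday, so Sundays fall on 2, 9, 16, 23, 30; the last is October 30.
1 April 2023 is a Saturday, so Sundays fall on 2, 9, 16, 23, 30; the last is April 30.
March 2, 2023 lies within the daylight-saving period (30 October 2022 – 30 April 2023), so Galeph is on daylight time, UTC+08:30.
06:00 Galeph − 8h30m = 21:30 UTC (rolling into the previous day, 1 March 2023).
At the standard offset (UTC−03:00), 21:30 UTC − 3h = 18:30 Tarund Zone standard time.
Daylight saving runs 26 February – 17 September; the standard-time date in Tarund Zone, March 1, 2023, is inside that window, so Tarund Zone is at UTC−02:00.
21:30 UTC − 2h = 19:30 Tarund Zone.

19:30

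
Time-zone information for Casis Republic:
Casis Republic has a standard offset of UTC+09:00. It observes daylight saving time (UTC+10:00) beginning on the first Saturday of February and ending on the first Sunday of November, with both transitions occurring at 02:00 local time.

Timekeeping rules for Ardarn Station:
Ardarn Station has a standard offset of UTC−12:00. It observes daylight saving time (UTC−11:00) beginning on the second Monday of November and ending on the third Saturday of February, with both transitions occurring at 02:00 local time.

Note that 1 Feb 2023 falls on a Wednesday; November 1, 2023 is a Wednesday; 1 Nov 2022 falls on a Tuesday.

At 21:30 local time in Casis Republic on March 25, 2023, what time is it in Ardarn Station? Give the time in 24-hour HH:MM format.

1 February 2023 is a Wednesday, so the first Saturday is February 4.
1 November 2023 is a Wednesday, so the first Sunday is November 5.
March 25, 2023 falls between 4 February and 5 November, so daylight saving is in effect and Casis Republic is at UTC+10:00.
21:30 Casis Republic − 10h = 11:30 UTC.
1 November 2022 is a Tuesday, so the first Monday is November 7 and the second is November 14.
1 February 2023 is a Wednesday, so the first Saturday is February 4 and the third is February 18.
At the standard offset (UTC−12:00), 11:30 UTC − 12h = 23:30 Ardarn Station standard time (rolling into the previous day, 24 March 2023).
Daylight saving runs 14 November 2022 – 18 February 2023; the standard-time date in Ardarn Station, March 24, 2023, is outside that window, so Ardarn Station is on standard time at UTC−12:00.
11:30 UTC − 12h = 23:30 Ardarn Station (rolling into the previous day, 24 March 2023).

23:30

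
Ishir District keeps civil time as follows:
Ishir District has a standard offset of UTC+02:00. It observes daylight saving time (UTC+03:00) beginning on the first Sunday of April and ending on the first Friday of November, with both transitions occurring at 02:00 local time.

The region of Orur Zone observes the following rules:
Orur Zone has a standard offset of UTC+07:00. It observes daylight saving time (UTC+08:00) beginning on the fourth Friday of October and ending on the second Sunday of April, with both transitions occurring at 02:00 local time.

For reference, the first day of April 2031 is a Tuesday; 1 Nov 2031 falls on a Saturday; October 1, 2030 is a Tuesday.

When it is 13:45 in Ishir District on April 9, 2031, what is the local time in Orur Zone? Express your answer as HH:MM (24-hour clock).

1 April 2031 is a Tuesday, so the first Sunday is April 6.
1 November 2031 is a Saturday, so the first Friday is November 7.
April 9, 2031 falls between 6 April and 7 November, so daylight saving is in effect and Ishir District is at UTC+03:00.
13:45 Ishir District − 3h = 10:45 UTC.
1 October 2030 is a Tuesday, so the first Friday is October 4 and the fourth is October 25.
1 April 2031 is a Tuesday, so the first Sunday is April 6 and the second is April 13.
At the standard offset (UTC+07:00), 10:45 UTC + 7h = 17:45 Orur Zone standard time.
The standard-time date in Orur Zone, April 9, 2031, falls between 25 October 2030 and 13 April 2031, so daylight saving is in effect and Orur Zone is at UTC+08:00.
10:45 UTC + 8h = 18:45 Orur Zone.

18:45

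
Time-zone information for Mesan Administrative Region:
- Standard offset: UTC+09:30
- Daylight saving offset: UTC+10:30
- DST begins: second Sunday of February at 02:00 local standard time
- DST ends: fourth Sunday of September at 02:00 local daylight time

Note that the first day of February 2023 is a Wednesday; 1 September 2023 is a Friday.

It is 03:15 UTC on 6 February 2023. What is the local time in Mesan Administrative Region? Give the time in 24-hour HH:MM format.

1 February 2023 is a Wednesday, so the first Sunday is February 5 and the second is February 12.
1 September 2023 is a Friday, so the first Sunday is September 3 and the fourth is September 24.
At the standard offset (UTC+09:30), 03:15 UTC + 9h30m = 12:45 Mesan Administrative Region standard time.
Daylight saving runs 12 February – 24 September; the standard-time date in Mesan Administrative Region, 6 February 2023, is outside that window, so Mesan Administrative Region is on standard time at UTC+09:30.
03:15 UTC + 9h30m = 12:45 local.

12:45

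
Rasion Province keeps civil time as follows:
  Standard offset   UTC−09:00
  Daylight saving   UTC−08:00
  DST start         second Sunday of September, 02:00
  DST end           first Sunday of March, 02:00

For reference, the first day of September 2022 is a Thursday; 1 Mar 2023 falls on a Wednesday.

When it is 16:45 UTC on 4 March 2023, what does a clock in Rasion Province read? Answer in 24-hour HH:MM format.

08:45

1 September 2022 is a Thursday, so the first Sunday is September 4 and the second is September 11.
1 March 2023 is a Wednesday, so the first Sunday is March 5.
At the standard offset (UTC−09:00), 16:45 UTC − 9h = 07:45 Rasion Province standard time.
The standard-time date in Rasion Province, 4 March 2023, falls between 11 September 2022 and 5 March 2023, so daylight saving is in effect and Rasion Province is at UTC−08:00.
16:45 UTC − 8h = 08:45 local.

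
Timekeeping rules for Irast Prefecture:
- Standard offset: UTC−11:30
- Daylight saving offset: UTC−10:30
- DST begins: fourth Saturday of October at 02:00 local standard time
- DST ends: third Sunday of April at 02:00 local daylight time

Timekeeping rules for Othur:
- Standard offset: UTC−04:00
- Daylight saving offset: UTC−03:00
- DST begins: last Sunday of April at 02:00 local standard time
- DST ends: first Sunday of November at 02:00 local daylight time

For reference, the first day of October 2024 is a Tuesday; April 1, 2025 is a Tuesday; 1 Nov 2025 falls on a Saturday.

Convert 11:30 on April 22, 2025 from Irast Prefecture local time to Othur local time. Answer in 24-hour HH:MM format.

19:00

1 October 2024 is a Tuesday, so the first Saturday is October 5 and the fourth is October 26.
1 April 2025 is a Tuesday, so the first Sunday is April 6 and the third is April 20.
April 22, 2025 does not fall between 26 October 2024 and 20 April 2025, so daylight saving is not in effect and Irast Prefecture is at UTC−11:30.
11:30 Irast Prefecture + 11h30m = 23:00 UTC.
1 April 2025 is a Tuesday, so Sundays fall on 6, 13, 20, 27; the last is April 27.
1 November 2025 is a Saturday, so the first Sunday is November 2.
At the standard offset (UTC−04:00), 23:00 UTC − 4h = 19:00 Othur standard time.
The standard-time date in Othur, April 22, 2025, does not fall between 27 April and 2 November, so daylight saving is not in effect and Othur is at UTC−04:00.
23:00 UTC − 4h = 19:00 Othur.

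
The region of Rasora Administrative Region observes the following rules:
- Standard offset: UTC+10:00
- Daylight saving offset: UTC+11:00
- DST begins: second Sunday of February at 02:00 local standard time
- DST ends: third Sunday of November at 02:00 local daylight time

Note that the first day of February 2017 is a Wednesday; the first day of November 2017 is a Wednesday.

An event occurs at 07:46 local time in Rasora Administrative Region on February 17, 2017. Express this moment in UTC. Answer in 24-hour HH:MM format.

1 February 2017 is a Wednesday, so the first Sunday is February 5 and the second is February 12.
1 November 2017 is a Wednesday, so the first Sunday is November 5 and the third is November 19.
February 17, 2017 falls between 12 February and 19 November, so daylight saving is in effect and Rasora Administrative Region is at UTC+11:00.
07:46 local − 11h = 20:46 UTC (rolling into the previous day, 16 February 2017).

20:46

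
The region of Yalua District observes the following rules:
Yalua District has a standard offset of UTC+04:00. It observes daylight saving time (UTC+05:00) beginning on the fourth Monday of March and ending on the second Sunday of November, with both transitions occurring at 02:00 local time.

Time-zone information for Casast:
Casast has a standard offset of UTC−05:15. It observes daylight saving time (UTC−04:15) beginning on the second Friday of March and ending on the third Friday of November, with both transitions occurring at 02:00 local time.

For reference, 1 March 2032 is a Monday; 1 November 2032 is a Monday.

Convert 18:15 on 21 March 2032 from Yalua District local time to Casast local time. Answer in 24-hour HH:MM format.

1 March 2032 is a Monday, so the first Monday is March 1 and the fourth is March 22.
1 November 2032 is a Monday, so the first Sunday is November 7 and the second is November 14.
21 March 2032 is outside the daylight-saving period (22 March – 14 November), so Yalua District is on standard time, UTC+04:00.
18:15 Yalua District − 4h = 14:15 UTC.
1 March 2032 is a Monday, so the first Friday is March 5 and the second is March 12.
1 November 2032 is a Monday, so the first Friday is November 5 and the third is November 19.
At the standard offset (UTC−05:15), 14:15 UTC − 5h15m = 09:00 Casast standard time.
The standard-time date in Casast, 21 March 2032, lies within the daylight-saving period (12 March – 19 November), so Casast is on daylight time, UTC−04:15.
14:15 UTC − 4h15m = 10:00 Casast.

10:00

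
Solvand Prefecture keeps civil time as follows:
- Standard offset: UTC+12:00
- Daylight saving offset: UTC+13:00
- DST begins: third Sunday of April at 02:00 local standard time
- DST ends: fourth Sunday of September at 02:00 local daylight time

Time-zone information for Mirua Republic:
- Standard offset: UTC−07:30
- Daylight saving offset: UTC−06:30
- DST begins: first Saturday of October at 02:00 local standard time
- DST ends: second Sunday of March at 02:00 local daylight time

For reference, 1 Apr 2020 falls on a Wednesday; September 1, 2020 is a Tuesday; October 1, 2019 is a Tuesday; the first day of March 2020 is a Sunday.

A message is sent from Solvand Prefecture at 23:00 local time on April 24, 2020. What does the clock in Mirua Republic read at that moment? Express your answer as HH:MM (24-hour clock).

02:30

1 April 2020 is a Wednesday, so the first Sunday is April 5 and the third is April 19.
1 September 2020 is a Tuesday, so the first Sunday is September 6 and the fourth is September 27.
Daylight saving runs 19 April – 27 September; April 24, 2020 is inside that window, so Solvand Prefecture is at UTC+13:00.
23:00 Solvand Prefecture − 13h = 10:00 UTC.
1 October 2019 is a Tuesday, so the first Saturday is October 5.
1 March 2020 is a Sunday, so the first Sunday is March 1 and the second is March 8.
At the standard offset (UTC−07:30), 10:00 UTC − 7h30m = 02:30 Mirua Republic standard time.
Daylight saving runs 5 October 2019 – 8 March 2020; the standard-time date in Mirua Republic, April 24, 2020, is outside that window, so Mirua Republic is on standard time at UTC−07:30.
10:00 UTC − 7h30m = 02:30 Mirua Republic.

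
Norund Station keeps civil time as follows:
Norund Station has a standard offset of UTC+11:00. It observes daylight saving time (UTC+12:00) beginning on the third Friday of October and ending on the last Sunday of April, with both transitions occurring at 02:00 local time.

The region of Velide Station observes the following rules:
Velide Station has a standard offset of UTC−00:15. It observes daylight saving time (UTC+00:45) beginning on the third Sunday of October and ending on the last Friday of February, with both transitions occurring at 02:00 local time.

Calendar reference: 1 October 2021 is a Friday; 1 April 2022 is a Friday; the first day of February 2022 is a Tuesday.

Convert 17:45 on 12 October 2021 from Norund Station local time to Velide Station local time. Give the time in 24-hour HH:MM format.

06:30

1 October 2021 is a Friday, so the first Friday is October 1 and the third is October 15.
1 April 2022 is a Friday, so Sundays fall on 3, 10, 17, 24; the last is April 24.
12 October 2021 does not fall between 15 October 2021 and 24 April 2022, so daylight saving is not in effect and Norund Station is at UTC+11:00.
17:45 Norund Station − 11h = 06:45 UTC.
1 October 2021 is a Friday, so the first Sunday is October 3 and the third is October 17.
1 February 2022 is a Tuesday, so Fridays fall on 4, 11, 18, 25; the last is February 25.
At the standard offset (UTC−00:15), 06:45 UTC − 0h15m = 06:30 Velide Station standard time.
Daylight saving runs 17 October 2021 – 25 February 2022; the standard-time date in Velide Station, 12 October 2021, is outside that window, so Velide Station is on standard time at UTC−00:15.
06:45 UTC − 0h15m = 06:30 Velide Station.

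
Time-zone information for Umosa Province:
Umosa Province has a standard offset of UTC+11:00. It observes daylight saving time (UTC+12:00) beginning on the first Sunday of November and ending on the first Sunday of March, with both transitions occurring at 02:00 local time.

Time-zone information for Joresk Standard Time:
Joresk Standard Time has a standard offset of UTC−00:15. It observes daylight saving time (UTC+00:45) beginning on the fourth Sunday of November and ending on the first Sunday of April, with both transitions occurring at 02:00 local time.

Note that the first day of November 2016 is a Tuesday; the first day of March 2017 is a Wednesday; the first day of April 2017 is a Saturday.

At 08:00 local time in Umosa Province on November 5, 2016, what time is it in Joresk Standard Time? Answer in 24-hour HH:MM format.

20:45

1 November 2016 is a Tuesday, so the first Sunday is November 6.
1 March 2017 is a Wednesday, so the first Sunday is March 5.
November 5, 2016 does not fall between 6 November 2016 and 5 March 2017, so daylight saving is not in effect and Umosa Province is at UTC+11:00.
08:00 Umosa Province − 11h = 21:00 UTC (rolling into the previous day, 4 November 2016).
1 November 2016 is a Tuesday, so the first Sunday is November 6 and the fourth is November 27.
1 April 2017 is a Saturday, so the first Sunday is April 2.
At the standard offset (UTC−00:15), 21:00 UTC − 0h15m = 20:45 Joresk Standard Time standard time.
The standard-time date in Joresk Standard Time, November 4, 2016, does not fall between 27 November 2016 and 2 April 2017, so daylight saving is not in effect and Joresk Standard Time is at UTC−00:15.
21:00 UTC − 0h15m = 20:45 Joresk Standard Time.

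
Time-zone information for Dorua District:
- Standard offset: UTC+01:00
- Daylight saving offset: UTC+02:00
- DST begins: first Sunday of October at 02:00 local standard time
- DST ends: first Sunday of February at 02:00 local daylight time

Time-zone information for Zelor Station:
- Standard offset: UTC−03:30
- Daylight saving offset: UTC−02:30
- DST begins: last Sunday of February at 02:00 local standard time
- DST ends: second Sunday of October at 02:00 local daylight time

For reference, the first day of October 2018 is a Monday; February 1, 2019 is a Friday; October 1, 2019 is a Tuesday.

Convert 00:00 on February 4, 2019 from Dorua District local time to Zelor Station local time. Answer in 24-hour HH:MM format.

1 October 2018 is a Monday, so the first Sunday is October 7.
1 February 2019 is a Friday, so the first Sunday is February 3.
February 4, 2019 is outside the daylight-saving period (7 October 2018 – 3 February 2019), so Dorua District is on standard time, UTC+01:00.
00:00 Dorua District − 1h = 23:00 UTC (rolling into the previous day, 3 February 2019).
1 February 2019 is a Friday, so Sundays fall on 3, 10, 17, 24; the last is February 24.
1 October 2019 is a Tuesday, so the first Sunday is October 6 and the second is October 13.
At the standard offset (UTC−03:30), 23:00 UTC − 3h30m = 19:30 Zelor Station standard time.
The standard-time date in Zelor Station, February 3, 2019, is outside the daylight-saving period (24 February – 13 October), so Zelor Station is on standard time, UTC−03:30.
23:00 UTC − 3h30m = 19:30 Zelor Station.

19:30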